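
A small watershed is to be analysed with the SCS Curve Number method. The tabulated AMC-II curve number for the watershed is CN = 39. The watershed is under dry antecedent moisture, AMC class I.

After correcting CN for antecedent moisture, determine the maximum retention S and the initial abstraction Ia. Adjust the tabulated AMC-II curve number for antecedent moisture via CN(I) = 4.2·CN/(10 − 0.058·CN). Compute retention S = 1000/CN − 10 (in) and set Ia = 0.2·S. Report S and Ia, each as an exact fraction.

CN(I) from CN(II)=39: (4.2·39)/(10 − 0.058·39) = 81900/3869 ≈ 21.168
Retention S: 1000/CN − 10 with CN=21.168 → S = 30500/819 ≈ 37.241 in
Ia = 0.2·(30500/819) = 6100/819 in ≈ 7.448 in

S = 30500/819 in ≈ 37.241 in; Ia = 6100/819 in ≈ 7.448 in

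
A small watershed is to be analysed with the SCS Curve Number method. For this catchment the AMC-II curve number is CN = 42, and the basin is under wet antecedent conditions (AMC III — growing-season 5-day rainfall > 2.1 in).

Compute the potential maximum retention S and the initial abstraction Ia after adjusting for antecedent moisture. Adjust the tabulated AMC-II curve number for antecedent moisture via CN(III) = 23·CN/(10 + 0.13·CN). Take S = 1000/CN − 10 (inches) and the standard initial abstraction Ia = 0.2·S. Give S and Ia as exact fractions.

CN(III) from CN(II)=42: (23·42)/(10 + 0.13·42) = 48300/773 ≈ 62.484
S = 1000/(48300/773) − 10 = 2900/483 in ≈ 6.004 in
Ia = 0.2·(2900/483) = 580/483 in ≈ 1.201 in

S = 2900/483 in ≈ 6.004 in; Ia = 580/483 in ≈ 1.201 in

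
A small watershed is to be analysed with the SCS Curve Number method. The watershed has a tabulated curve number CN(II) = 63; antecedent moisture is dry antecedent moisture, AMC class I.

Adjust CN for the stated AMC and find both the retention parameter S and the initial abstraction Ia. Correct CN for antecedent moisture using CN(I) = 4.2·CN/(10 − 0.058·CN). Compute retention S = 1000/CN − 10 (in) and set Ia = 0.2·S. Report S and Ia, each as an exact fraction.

Adjust CN=63 to AMC I: 4.2·63/(10 − 0.058·63) → (1323/5) ÷ (3173/500) = 132300/3173 ≈ 41.696
S = 1000/(132300/3173) − 10 = 18500/1323 in ≈ 13.983 in
Initial abstraction Ia = S/5 = (18500/1323)/5 = 3700/1323 ≈ 2.797 in

S = 18500/1323 in ≈ 13.983 in; Ia = 3700/1323 in ≈ 2.797 in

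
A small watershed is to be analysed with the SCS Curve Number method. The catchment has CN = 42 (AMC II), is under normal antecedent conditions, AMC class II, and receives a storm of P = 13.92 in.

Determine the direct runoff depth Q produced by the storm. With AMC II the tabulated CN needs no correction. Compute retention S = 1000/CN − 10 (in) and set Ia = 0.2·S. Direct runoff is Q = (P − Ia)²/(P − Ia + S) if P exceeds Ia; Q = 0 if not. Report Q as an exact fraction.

AMC II — tabulated CN = 42 applies directly.
S = 1000/42 − 10 = 290/21 in ≈ 13.810 in
Ia = 0.2·(290/21) = 58/21 in ≈ 2.762 in
Excess rainfall: 13.920 − 2.762 = 11.158 in; P > Ia so Q > 0
Runoff Q = (P−Ia)²/(P−Ia+S) = (11.158)²/(11.158+13.810) = 295829/59325 ≈ 4.987 in

Q = 295829/59325 in ≈ 4.987 in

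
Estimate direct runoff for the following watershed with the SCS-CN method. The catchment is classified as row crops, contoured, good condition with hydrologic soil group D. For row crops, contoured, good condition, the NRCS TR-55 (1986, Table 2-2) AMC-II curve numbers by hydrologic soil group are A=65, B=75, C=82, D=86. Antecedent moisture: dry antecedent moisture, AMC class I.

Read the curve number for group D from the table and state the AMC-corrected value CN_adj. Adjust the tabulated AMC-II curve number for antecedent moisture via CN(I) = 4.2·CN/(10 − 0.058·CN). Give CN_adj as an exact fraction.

CN_adj = 12900/179 ≈ 72.067

NRCS table: row crops, contoured, good condition, soil group D → CN(II) = 86
Dry (AMC I): CN(I) = 4.2·86/(10 − 0.058·86) = (1806/5)/(1253/250) = 12900/179 ≈ 72.067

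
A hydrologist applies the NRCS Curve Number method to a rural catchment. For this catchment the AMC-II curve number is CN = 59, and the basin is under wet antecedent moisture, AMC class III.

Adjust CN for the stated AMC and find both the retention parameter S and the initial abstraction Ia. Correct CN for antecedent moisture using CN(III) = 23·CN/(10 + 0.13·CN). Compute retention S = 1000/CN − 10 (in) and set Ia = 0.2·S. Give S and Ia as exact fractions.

S = 4100/1357 in ≈ 3.021 in; Ia = 820/1357 in ≈ 0.604 in

Adjust CN=59 to AMC III: 23·59/(10 + 0.13·59) → 1357 ÷ (1767/100) = 135700/1767 ≈ 76.797
Max retention: S = 1000/(135700/1767) − 10 = 4100/1357 in (≈ 3.021 in)
Ia = 0.2S: 0.2·3.021 = 0.604 in (exactly 820/1357)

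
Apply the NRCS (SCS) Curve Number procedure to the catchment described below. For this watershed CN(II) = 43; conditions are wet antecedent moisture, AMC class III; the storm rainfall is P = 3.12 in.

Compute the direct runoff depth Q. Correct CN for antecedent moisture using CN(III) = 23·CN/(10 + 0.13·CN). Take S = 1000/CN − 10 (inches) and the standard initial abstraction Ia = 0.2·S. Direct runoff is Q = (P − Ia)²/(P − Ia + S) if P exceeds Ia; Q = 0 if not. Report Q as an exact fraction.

Q = 131446898/262554775 in ≈ 0.501 in

Adjust CN=43 to AMC III: 23·43/(10 + 0.13·43) → 989 ÷ (1559/100) = 98900/1559 ≈ 63.438
S = 1000/(98900/1559) − 10 = 5700/989 in ≈ 5.763 in
Ia = 0.2S: 0.2·5.763 = 1.153 in (exactly 1140/989)
Since P=3.120 > Ia=1.153: effective rainfall P−Ia = 48642/24725 in
Q: (48642/24725)² ÷ (191142/24725) = 131446898/262554775 in (≈ 0.501 in)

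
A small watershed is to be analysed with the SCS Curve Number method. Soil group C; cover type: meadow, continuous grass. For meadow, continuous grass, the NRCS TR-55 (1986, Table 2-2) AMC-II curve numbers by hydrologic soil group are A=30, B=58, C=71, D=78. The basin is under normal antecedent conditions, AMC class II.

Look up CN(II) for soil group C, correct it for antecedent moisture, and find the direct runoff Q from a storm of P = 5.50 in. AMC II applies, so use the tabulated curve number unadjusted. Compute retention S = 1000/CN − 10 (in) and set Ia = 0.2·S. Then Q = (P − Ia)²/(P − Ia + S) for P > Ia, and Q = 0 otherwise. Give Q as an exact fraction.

NRCS table: meadow, continuous grass, soil group C → CN(II) = 71
AMC II — tabulated CN = 71 applies directly.
S = 1000/71 − 10 = 290/71 in ≈ 4.085 in
Initial abstraction Ia = S/5 = (290/71)/5 = 58/71 ≈ 0.817 in
Since P=5.500 > Ia=0.817: effective rainfall P−Ia = 665/142 in
Runoff Q = (P−Ia)²/(P−Ia+S) = (4.683)²/(4.683+4.085) = 88445/35358 ≈ 2.501 in

Q = 88445/35358 in ≈ 2.501 in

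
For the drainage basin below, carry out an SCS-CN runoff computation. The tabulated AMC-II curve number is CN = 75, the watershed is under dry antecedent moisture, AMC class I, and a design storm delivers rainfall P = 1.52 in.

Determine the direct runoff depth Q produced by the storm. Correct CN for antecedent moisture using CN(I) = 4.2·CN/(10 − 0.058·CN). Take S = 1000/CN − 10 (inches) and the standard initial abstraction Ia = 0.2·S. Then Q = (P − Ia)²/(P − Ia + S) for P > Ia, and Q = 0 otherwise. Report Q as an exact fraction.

Q = 0 in ≈ 0.000 in

Dry (AMC I): CN(I) = 4.2·75/(10 − 0.058·75) = 315/(113/20) = 6300/113 ≈ 55.752
Max retention: S = 1000/(6300/113) − 10 = 500/63 in (≈ 7.937 in)
Ia = 0.2·(500/63) = 100/63 in ≈ 1.587 in
P = 1.520 ≤ Ia = 1.587 in: entire storm abstracted, Q = 0.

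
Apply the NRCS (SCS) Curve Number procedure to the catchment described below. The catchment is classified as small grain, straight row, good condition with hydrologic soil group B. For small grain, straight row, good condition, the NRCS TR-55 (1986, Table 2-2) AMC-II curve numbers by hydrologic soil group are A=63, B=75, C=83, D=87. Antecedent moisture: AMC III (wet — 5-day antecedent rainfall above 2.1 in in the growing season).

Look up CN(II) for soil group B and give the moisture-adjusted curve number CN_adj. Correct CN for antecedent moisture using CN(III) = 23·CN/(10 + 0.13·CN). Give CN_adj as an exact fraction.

CN_adj = 6900/79 ≈ 87.342

NRCS table: small grain, straight row, good condition, soil group B → CN(II) = 75
CN(III) from CN(II)=75: (23·75)/(10 + 0.13·75) = 6900/79 ≈ 87.342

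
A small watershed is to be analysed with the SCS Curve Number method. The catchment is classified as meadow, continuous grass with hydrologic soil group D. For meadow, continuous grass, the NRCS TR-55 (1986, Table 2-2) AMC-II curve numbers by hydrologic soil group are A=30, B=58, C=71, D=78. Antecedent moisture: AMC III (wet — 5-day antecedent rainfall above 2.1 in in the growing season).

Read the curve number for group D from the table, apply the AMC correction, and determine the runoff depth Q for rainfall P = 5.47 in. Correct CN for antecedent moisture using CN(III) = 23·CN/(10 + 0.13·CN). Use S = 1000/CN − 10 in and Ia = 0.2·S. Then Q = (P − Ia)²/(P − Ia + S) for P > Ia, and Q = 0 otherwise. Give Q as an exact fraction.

NRCS table: meadow, continuous grass, soil group D → CN(II) = 78
Wet (AMC III): CN(III) = 23·78/(10 + 0.13·78) = 1794/(1007/50) = 89700/1007 ≈ 89.076
Retention S: 1000/CN − 10 with CN=89.076 → S = 1100/897 ≈ 1.226 in
Ia = 0.2S: 0.2·1.226 = 0.245 in (exactly 220/897)
P − Ia = 5.470 − 0.245 = 468659/89700 ≈ 5.225 in (> 0, runoff occurs)
Runoff Q = (P−Ia)²/(P−Ia+S) = (5.225)²/(5.225+1.226) = 219641258281/51905712300 ≈ 4.232 in

Q = 219641258281/51905712300 in ≈ 4.232 in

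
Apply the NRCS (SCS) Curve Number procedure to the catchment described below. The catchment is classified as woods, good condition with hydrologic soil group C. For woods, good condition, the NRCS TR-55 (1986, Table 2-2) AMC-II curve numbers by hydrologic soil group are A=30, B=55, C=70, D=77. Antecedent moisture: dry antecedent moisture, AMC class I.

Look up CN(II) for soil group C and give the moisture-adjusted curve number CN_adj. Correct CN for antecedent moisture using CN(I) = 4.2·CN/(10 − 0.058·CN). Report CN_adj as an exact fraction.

CN_adj = 4900/99 ≈ 49.495

NRCS table: woods, good condition, soil group C → CN(II) = 70
Dry (AMC I): CN(I) = 4.2·70/(10 − 0.058·70) = 294/(297/50) = 4900/99 ≈ 49.495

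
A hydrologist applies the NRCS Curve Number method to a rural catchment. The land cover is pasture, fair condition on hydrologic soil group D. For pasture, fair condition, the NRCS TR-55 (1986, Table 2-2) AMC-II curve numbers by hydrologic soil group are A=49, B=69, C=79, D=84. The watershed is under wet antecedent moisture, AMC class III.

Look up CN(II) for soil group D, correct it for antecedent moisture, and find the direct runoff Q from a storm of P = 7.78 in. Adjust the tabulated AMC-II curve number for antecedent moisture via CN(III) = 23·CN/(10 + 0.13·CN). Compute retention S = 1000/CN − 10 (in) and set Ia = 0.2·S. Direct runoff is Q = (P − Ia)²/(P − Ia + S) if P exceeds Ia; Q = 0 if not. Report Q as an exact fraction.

NRCS table: pasture, fair condition, soil group D → CN(II) = 84
Adjust CN=84 to AMC III: 23·84/(10 + 0.13·84) → 1932 ÷ (523/25) = 48300/523 ≈ 92.352
Retention S: 1000/CN − 10 with CN=92.352 → S = 400/483 ≈ 0.828 in
Initial abstraction Ia = S/5 = (400/483)/5 = 80/483 ≈ 0.166 in
P − Ia = 7.780 − 0.166 = 183887/24150 ≈ 7.614 in (> 0, runoff occurs)
Q: (183887/24150)² ÷ (203887/24150) = 33814428769/4923871050 in (≈ 6.867 in)

Q = 33814428769/4923871050 in ≈ 6.867 in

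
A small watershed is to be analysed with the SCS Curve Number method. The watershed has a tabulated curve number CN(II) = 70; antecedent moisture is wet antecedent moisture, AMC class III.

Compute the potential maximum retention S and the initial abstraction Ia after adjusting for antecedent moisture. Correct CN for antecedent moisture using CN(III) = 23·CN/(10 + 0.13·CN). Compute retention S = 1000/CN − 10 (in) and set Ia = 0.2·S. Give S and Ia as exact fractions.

Wet (AMC III): CN(III) = 23·70/(10 + 0.13·70) = 1610/(191/10) = 16100/191 ≈ 84.293
Retention S: 1000/CN − 10 with CN=84.293 → S = 300/161 ≈ 1.863 in
Ia = 0.2S: 0.2·1.863 = 0.373 in (exactly 60/161)

S = 300/161 in ≈ 1.863 in; Ia = 60/161 in ≈ 0.373 in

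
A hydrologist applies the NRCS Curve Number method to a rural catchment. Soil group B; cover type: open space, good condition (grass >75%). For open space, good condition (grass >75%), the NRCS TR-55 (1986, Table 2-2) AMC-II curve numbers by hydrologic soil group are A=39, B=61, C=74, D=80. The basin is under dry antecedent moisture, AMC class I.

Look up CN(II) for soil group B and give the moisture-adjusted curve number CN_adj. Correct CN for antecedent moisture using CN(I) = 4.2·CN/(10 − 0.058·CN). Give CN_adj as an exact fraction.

NRCS table: open space, good condition (grass >75%), soil group B → CN(II) = 61
Adjust CN=61 to AMC I: 4.2·61/(10 − 0.058·61) → (1281/5) ÷ (3231/500) = 42700/1077 ≈ 39.647

CN_adj = 42700/1077 ≈ 39.647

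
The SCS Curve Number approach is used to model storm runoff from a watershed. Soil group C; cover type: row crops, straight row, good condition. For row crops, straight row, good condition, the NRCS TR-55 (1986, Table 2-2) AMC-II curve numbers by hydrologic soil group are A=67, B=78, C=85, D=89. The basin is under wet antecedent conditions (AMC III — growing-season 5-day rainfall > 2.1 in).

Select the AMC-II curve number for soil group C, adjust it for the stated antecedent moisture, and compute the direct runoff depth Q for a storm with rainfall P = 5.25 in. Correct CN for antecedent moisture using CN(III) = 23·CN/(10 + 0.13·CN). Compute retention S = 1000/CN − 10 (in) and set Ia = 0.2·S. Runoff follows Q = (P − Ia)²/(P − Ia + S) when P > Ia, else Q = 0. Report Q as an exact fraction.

Q = 7059649/1593716 in ≈ 4.430 in

NRCS table: row crops, straight row, good condition, soil group C → CN(II) = 85
CN(III) from CN(II)=85: (23·85)/(10 + 0.13·85) = 39100/421 ≈ 92.874
Retention S: 1000/CN − 10 with CN=92.874 → S = 300/391 ≈ 0.767 in
Initial abstraction Ia = S/5 = (300/391)/5 = 60/391 ≈ 0.153 in
P − Ia = 5.250 − 0.153 = 7971/1564 ≈ 5.097 in (> 0, runoff occurs)
Q = (7971/1564)²/((7971/1564) + 300/391) = (63536841/2446096)/(9171/1564) = 7059649/1593716 in ≈ 4.430 in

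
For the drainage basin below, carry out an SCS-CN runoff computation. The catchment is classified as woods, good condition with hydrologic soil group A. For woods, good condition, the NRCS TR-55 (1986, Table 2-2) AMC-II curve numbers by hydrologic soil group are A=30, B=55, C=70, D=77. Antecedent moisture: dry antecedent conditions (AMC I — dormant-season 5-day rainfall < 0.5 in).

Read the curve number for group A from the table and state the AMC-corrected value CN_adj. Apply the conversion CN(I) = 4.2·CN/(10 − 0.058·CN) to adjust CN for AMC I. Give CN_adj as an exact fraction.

NRCS table: woods, good condition, soil group A → CN(II) = 30
CN(I) from CN(II)=30: (4.2·30)/(10 − 0.058·30) = 900/59 ≈ 15.254

CN_adj = 900/59 ≈ 15.254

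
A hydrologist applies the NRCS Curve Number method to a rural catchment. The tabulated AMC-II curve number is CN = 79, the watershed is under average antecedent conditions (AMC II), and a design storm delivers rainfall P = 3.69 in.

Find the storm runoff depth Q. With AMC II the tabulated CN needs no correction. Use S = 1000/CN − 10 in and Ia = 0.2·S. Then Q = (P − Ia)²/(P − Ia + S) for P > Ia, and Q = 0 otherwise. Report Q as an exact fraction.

Average conditions: CN = 79 (no AMC adjustment).
Max retention: S = 1000/79 − 10 = 210/79 in (≈ 2.658 in)
Initial abstraction Ia = S/5 = (210/79)/5 = 42/79 ≈ 0.532 in
Since P=3.690 > Ia=0.532: effective rainfall P−Ia = 24951/7900 in
Q: (24951/7900)² ÷ (45951/7900) = 207517467/121004300 in (≈ 1.715 in)

Q = 207517467/121004300 in ≈ 1.715 in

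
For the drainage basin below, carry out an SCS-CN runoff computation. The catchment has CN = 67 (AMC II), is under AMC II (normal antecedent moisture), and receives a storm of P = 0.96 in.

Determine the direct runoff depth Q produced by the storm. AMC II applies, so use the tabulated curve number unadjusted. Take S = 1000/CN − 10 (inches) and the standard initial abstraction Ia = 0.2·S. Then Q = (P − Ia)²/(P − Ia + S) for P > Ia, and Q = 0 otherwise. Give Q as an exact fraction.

Q = 0 in ≈ 0.000 in

AMC II — tabulated CN = 67 applies directly.
Max retention: S = 1000/67 − 10 = 330/67 in (≈ 4.925 in)
Ia = 0.2·(330/67) = 66/67 in ≈ 0.985 in
P = 0.960 ≤ Ia = 0.985 in: entire storm abstracted, Q = 0.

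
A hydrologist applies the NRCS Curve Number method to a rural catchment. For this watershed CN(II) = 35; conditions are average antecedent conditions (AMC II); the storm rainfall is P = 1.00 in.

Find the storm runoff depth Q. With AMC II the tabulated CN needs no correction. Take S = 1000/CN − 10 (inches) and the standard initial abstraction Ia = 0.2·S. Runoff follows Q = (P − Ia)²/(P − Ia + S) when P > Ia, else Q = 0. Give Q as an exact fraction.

Q = 0 in ≈ 0.000 in

CN(II) = 35; AMC II needs no correction.
Max retention: S = 1000/35 − 10 = 130/7 in (≈ 18.571 in)
Ia = 0.2S: 0.2·18.571 = 3.714 in (exactly 26/7)
P = 1.000 ≤ Ia = 3.714 in: entire storm abstracted, Q = 0.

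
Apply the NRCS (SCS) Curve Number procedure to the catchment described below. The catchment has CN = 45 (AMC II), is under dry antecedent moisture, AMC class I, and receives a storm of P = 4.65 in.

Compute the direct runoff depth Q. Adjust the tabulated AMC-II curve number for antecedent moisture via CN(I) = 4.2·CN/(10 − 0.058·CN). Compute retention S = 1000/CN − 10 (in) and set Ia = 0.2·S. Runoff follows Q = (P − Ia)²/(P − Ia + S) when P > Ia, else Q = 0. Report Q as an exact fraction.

Adjust CN=45 to AMC I: 4.2·45/(10 − 0.058·45) → 189 ÷ (739/100) = 18900/739 ≈ 25.575
Max retention: S = 1000/(18900/739) − 10 = 5500/189 in (≈ 29.101 in)
Ia = 0.2S: 0.2·29.101 = 5.820 in (exactly 1100/189)
P = 4.650 ≤ Ia = 5.820 in: entire storm abstracted, Q = 0.

Q = 0 in ≈ 0.000 in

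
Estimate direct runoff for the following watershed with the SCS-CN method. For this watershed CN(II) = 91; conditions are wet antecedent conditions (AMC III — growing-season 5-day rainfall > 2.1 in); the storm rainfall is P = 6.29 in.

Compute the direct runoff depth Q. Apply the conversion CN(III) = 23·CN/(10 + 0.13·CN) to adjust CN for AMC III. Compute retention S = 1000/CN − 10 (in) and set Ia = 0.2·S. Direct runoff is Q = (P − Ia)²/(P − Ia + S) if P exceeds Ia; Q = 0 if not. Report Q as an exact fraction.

Adjust CN=91 to AMC III: 23·91/(10 + 0.13·91) → 2093 ÷ (2183/100) = 209300/2183 ≈ 95.877
Max retention: S = 1000/(209300/2183) − 10 = 900/2093 in (≈ 0.430 in)
Ia = 0.2·(900/2093) = 180/2093 in ≈ 0.086 in
Excess rainfall: 6.290 − 0.086 = 6.204 in; P > Ia so Q > 0
Q: (1298497/209300)² ÷ (1388497/209300) = 1686094459009/290612422100 in (≈ 5.802 in)

Q = 1686094459009/290612422100 in ≈ 5.802 in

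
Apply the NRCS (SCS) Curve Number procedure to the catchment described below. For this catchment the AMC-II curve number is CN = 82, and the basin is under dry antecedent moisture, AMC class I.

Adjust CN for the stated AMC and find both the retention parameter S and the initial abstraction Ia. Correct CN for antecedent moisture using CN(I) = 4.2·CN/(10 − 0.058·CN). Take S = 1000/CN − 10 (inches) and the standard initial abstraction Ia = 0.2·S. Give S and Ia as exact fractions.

S = 1500/287 in ≈ 5.226 in; Ia = 300/287 in ≈ 1.045 in

CN(I) from CN(II)=82: (4.2·82)/(10 − 0.058·82) = 28700/437 ≈ 65.675
Retention S: 1000/CN − 10 with CN=65.675 → S = 1500/287 ≈ 5.226 in
Initial abstraction Ia = S/5 = (1500/287)/5 = 300/287 ≈ 1.045 in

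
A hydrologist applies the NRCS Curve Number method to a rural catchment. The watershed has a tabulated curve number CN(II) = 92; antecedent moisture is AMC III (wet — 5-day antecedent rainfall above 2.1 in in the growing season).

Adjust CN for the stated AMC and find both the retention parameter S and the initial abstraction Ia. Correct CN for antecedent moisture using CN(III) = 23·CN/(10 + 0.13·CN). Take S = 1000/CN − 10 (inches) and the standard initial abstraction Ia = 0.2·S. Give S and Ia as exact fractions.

S = 200/529 in ≈ 0.378 in; Ia = 40/529 in ≈ 0.076 in

CN(III) from CN(II)=92: (23·92)/(10 + 0.13·92) = 52900/549 ≈ 96.357
Max retention: S = 1000/(52900/549) − 10 = 200/529 in (≈ 0.378 in)
Ia = 0.2S: 0.2·0.378 = 0.076 in (exactly 40/529)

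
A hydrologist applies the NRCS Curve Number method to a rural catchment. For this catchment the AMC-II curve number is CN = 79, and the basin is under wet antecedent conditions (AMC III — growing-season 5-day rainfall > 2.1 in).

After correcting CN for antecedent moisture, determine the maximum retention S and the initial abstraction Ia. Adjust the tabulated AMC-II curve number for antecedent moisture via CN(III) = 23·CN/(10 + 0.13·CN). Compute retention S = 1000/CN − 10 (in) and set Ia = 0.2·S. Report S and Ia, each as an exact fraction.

Wet (AMC III): CN(III) = 23·79/(10 + 0.13·79) = 1817/(2027/100) = 181700/2027 ≈ 89.640
S = 1000/(181700/2027) − 10 = 2100/1817 in ≈ 1.156 in
Ia = 0.2S: 0.2·1.156 = 0.231 in (exactly 420/1817)

S = 2100/1817 in ≈ 1.156 in; Ia = 420/1817 in ≈ 0.231 in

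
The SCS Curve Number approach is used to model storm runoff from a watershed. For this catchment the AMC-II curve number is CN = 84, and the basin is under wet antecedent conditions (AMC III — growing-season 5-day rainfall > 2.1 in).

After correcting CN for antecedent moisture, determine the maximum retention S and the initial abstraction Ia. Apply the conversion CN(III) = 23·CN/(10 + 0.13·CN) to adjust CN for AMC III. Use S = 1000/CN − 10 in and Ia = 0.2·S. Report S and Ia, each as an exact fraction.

S = 400/483 in ≈ 0.828 in; Ia = 80/483 in ≈ 0.166 in

CN(III) from CN(II)=84: (23·84)/(10 + 0.13·84) = 48300/523 ≈ 92.352
Retention S: 1000/CN − 10 with CN=92.352 → S = 400/483 ≈ 0.828 in
Initial abstraction Ia = S/5 = (400/483)/5 = 80/483 ≈ 0.166 in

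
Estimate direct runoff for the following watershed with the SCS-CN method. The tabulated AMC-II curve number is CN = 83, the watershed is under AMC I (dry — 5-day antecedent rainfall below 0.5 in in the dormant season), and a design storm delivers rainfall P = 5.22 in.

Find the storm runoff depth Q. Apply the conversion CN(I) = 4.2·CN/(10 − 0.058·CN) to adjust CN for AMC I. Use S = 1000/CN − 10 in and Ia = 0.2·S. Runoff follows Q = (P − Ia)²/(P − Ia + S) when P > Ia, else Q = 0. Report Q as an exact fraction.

Q = 136843025929/69277539450 in ≈ 1.975 in

CN(I) from CN(II)=83: (4.2·83)/(10 − 0.058·83) = 174300/2593 ≈ 67.219
Max retention: S = 1000/(174300/2593) − 10 = 8500/1743 in (≈ 4.877 in)
Ia = 0.2S: 0.2·4.877 = 0.975 in (exactly 1700/1743)
Since P=5.220 > Ia=0.975: effective rainfall P−Ia = 369923/87150 in
Q = (369923/87150)²/((369923/87150) + 8500/1743) = (136843025929/7595122500)/(794923/87150) = 136843025929/69277539450 in ≈ 1.975 in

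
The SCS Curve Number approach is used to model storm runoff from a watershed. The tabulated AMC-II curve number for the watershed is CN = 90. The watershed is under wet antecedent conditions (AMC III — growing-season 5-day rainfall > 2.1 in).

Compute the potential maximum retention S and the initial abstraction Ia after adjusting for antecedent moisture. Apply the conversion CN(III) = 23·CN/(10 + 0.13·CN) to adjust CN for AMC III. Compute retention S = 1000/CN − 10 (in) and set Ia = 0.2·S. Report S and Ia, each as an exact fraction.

S = 100/207 in ≈ 0.483 in; Ia = 20/207 in ≈ 0.097 in

CN(III) from CN(II)=90: (23·90)/(10 + 0.13·90) = 20700/217 ≈ 95.392
S = 1000/(20700/217) − 10 = 100/207 in ≈ 0.483 in
Ia = 0.2·(100/207) = 20/207 in ≈ 0.097 in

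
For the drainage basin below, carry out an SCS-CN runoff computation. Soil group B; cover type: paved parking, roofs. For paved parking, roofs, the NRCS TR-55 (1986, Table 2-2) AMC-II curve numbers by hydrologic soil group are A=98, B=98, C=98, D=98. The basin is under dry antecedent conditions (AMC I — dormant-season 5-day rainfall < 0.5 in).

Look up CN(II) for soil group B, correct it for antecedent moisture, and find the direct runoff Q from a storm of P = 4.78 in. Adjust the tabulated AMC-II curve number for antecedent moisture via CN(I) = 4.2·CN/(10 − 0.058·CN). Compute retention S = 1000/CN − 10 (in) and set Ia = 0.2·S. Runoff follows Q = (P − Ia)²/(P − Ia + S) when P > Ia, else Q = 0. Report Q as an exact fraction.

Q = 58047746761/13682149950 in ≈ 4.243 in

NRCS table: paved parking, roofs, soil group B → CN(II) = 98
Dry (AMC I): CN(I) = 4.2·98/(10 − 0.058·98) = (2058/5)/(1079/250) = 102900/1079 ≈ 95.366
Retention S: 1000/CN − 10 with CN=95.366 → S = 500/1029 ≈ 0.486 in
Ia = 0.2S: 0.2·0.486 = 0.097 in (exactly 100/1029)
Excess rainfall: 4.780 − 0.097 = 4.683 in; P > Ia so Q > 0
Q: (240931/51450)² ÷ (265931/51450) = 58047746761/13682149950 in (≈ 4.243 in)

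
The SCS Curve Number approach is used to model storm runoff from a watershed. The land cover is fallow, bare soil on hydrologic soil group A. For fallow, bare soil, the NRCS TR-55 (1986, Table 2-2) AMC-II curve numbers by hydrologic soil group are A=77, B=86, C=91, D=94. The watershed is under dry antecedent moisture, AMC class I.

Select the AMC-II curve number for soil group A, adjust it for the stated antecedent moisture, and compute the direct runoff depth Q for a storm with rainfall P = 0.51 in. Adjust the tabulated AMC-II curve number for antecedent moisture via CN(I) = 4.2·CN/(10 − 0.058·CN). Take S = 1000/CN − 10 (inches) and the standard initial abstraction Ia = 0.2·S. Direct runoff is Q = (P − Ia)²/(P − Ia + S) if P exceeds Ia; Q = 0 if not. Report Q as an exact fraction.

Q = 0 in ≈ 0.000 in

NRCS table: fallow, bare soil, soil group A → CN(II) = 77
CN(I) from CN(II)=77: (4.2·77)/(10 − 0.058·77) = 161700/2767 ≈ 58.439
S = 1000/(161700/2767) − 10 = 11500/1617 in ≈ 7.112 in
Ia = 0.2S: 0.2·7.112 = 1.422 in (exactly 2300/1617)
P = 0.510 ≤ Ia = 1.422 in: entire storm abstracted, Q = 0.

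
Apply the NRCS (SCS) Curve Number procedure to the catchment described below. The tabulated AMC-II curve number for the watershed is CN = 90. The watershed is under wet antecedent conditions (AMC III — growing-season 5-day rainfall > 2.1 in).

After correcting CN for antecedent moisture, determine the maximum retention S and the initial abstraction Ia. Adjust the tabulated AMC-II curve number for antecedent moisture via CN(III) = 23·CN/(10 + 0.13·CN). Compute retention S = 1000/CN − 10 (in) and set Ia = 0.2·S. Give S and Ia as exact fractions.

S = 100/207 in ≈ 0.483 in; Ia = 20/207 in ≈ 0.097 in

CN(III) from CN(II)=90: (23·90)/(10 + 0.13·90) = 20700/217 ≈ 95.392
S = 1000/(20700/217) − 10 = 100/207 in ≈ 0.483 in
Ia = 0.2S: 0.2·0.483 = 0.097 in (exactly 20/207)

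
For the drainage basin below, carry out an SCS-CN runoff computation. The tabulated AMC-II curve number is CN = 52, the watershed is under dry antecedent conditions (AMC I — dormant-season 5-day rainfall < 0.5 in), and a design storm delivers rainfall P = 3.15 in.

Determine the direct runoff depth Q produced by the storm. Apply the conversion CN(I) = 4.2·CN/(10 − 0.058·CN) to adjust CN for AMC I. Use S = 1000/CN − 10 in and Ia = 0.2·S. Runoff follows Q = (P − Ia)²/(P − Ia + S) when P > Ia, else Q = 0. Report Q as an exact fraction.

CN(I) from CN(II)=52: (4.2·52)/(10 − 0.058·52) = 9100/291 ≈ 31.271
Max retention: S = 1000/(9100/291) − 10 = 2000/91 in (≈ 21.978 in)
Ia = 0.2S: 0.2·21.978 = 4.396 in (exactly 400/91)
P = 3.150 ≤ Ia = 4.396 in: entire storm abstracted, Q = 0.

Q = 0 in ≈ 0.000 in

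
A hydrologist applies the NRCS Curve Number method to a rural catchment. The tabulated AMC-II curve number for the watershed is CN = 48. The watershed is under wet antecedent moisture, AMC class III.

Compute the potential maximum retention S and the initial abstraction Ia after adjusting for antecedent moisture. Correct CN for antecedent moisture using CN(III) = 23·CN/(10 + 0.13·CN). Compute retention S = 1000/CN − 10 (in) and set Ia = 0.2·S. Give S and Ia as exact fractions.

S = 325/69 in ≈ 4.710 in; Ia = 65/69 in ≈ 0.942 in

Wet (AMC III): CN(III) = 23·48/(10 + 0.13·48) = 1104/(406/25) = 13800/203 ≈ 67.980
Max retention: S = 1000/(13800/203) − 10 = 325/69 in (≈ 4.710 in)
Ia = 0.2·(325/69) = 65/69 in ≈ 0.942 in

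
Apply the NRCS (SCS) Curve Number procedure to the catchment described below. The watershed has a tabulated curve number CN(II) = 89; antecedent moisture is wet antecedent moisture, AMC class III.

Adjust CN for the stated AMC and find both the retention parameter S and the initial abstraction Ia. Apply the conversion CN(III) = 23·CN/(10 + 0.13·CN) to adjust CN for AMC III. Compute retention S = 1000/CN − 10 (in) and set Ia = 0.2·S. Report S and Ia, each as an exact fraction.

CN(III) from CN(II)=89: (23·89)/(10 + 0.13·89) = 204700/2157 ≈ 94.900
S = 1000/(204700/2157) − 10 = 1100/2047 in ≈ 0.537 in
Ia = 0.2S: 0.2·0.537 = 0.107 in (exactly 220/2047)

S = 1100/2047 in ≈ 0.537 in; Ia = 220/2047 in ≈ 0.107 in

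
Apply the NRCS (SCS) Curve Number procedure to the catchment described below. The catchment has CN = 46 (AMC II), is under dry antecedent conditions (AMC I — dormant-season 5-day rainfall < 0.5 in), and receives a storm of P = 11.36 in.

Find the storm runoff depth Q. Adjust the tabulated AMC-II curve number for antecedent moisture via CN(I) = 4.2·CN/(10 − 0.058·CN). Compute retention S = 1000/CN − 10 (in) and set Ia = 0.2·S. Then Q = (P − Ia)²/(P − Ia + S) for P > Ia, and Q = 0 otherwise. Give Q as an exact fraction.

Q = 134838544/136572275 in ≈ 0.987 in

Adjust CN=46 to AMC I: 4.2·46/(10 − 0.058·46) → (966/5) ÷ (1833/250) = 16100/611 ≈ 26.350
S = 1000/(16100/611) − 10 = 4500/161 in ≈ 27.950 in
Initial abstraction Ia = S/5 = (4500/161)/5 = 900/161 ≈ 5.590 in
Since P=11.360 > Ia=5.590: effective rainfall P−Ia = 23224/4025 in
Q: (23224/4025)² ÷ (135724/4025) = 134838544/136572275 in (≈ 0.987 in)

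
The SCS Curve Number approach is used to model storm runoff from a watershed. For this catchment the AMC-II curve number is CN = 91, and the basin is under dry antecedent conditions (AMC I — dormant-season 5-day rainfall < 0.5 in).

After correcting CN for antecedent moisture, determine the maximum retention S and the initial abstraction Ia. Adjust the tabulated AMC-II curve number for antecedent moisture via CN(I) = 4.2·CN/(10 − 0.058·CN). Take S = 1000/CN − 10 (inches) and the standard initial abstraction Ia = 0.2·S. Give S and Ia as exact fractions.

S = 1500/637 in ≈ 2.355 in; Ia = 300/637 in ≈ 0.471 in

Dry (AMC I): CN(I) = 4.2·91/(10 − 0.058·91) = (1911/5)/(2361/500) = 63700/787 ≈ 80.940
Retention S: 1000/CN − 10 with CN=80.940 → S = 1500/637 ≈ 2.355 in
Ia = 0.2·(1500/637) = 300/637 in ≈ 0.471 in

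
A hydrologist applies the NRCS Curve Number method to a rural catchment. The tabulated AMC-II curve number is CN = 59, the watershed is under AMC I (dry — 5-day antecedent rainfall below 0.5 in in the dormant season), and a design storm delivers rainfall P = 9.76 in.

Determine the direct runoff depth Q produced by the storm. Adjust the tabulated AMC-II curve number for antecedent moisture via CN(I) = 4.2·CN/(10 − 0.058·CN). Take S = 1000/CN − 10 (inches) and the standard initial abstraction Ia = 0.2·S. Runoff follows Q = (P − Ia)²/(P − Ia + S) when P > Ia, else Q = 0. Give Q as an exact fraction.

Q = 9981608464/5515997025 in ≈ 1.810 in

Adjust CN=59 to AMC I: 4.2·59/(10 − 0.058·59) → (1239/5) ÷ (3289/500) = 123900/3289 ≈ 37.671
Max retention: S = 1000/(123900/3289) − 10 = 20500/1239 in (≈ 16.546 in)
Ia = 0.2·(20500/1239) = 4100/1239 in ≈ 3.309 in
P − Ia = 9.760 − 3.309 = 199816/30975 ≈ 6.451 in (> 0, runoff occurs)
Runoff Q = (P−Ia)²/(P−Ia+S) = (6.451)²/(6.451+16.546) = 9981608464/5515997025 ≈ 1.810 in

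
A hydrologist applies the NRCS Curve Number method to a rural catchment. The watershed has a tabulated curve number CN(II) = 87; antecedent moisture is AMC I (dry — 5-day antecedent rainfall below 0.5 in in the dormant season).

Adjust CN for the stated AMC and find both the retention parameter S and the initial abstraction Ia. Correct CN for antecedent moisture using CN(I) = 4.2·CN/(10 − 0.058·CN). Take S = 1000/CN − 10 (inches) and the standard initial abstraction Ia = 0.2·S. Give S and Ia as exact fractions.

S = 6500/1827 in ≈ 3.558 in; Ia = 1300/1827 in ≈ 0.712 in

Adjust CN=87 to AMC I: 4.2·87/(10 − 0.058·87) → (1827/5) ÷ (2477/500) = 182700/2477 ≈ 73.759
S = 1000/(182700/2477) − 10 = 6500/1827 in ≈ 3.558 in
Ia = 0.2·(6500/1827) = 1300/1827 in ≈ 0.712 in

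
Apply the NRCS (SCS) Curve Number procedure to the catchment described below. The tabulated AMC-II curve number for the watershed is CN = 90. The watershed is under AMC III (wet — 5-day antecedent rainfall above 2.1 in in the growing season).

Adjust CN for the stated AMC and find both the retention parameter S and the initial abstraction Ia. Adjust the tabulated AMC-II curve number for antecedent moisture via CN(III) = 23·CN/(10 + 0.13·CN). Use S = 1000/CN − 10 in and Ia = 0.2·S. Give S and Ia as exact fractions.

S = 100/207 in ≈ 0.483 in; Ia = 20/207 in ≈ 0.097 in

Wet (AMC III): CN(III) = 23·90/(10 + 0.13·90) = 2070/(217/10) = 20700/217 ≈ 95.392
Max retention: S = 1000/(20700/217) − 10 = 100/207 in (≈ 0.483 in)
Ia = 0.2S: 0.2·0.483 = 0.097 in (exactly 20/207)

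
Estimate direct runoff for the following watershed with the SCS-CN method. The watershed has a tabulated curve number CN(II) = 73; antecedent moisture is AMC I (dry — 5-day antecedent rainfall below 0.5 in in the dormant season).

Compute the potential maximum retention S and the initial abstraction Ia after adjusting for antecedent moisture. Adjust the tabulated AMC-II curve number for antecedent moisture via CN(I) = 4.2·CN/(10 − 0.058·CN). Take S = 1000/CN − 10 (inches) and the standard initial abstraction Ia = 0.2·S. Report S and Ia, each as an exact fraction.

S = 4500/511 in ≈ 8.806 in; Ia = 900/511 in ≈ 1.761 in

Dry (AMC I): CN(I) = 4.2·73/(10 − 0.058·73) = (1533/5)/(2883/500) = 51100/961 ≈ 53.174
S = 1000/(51100/961) − 10 = 4500/511 in ≈ 8.806 in
Initial abstraction Ia = S/5 = (4500/511)/5 = 900/511 ≈ 1.761 in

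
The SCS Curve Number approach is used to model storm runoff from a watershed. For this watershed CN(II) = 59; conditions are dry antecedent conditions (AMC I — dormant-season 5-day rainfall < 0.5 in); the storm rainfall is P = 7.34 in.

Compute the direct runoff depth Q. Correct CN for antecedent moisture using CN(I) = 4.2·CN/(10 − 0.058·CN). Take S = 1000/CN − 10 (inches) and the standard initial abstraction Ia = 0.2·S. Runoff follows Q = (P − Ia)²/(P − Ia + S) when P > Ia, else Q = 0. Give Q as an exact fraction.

Q = 62356582369/78968470350 in ≈ 0.790 in

Dry (AMC I): CN(I) = 4.2·59/(10 − 0.058·59) = (1239/5)/(3289/500) = 123900/3289 ≈ 37.671
Retention S: 1000/CN − 10 with CN=37.671 → S = 20500/1239 ≈ 16.546 in
Ia = 0.2S: 0.2·16.546 = 3.309 in (exactly 4100/1239)
Excess rainfall: 7.340 − 3.309 = 4.031 in; P > Ia so Q > 0
Q: (249713/61950)² ÷ (1274713/61950) = 62356582369/78968470350 in (≈ 0.790 in)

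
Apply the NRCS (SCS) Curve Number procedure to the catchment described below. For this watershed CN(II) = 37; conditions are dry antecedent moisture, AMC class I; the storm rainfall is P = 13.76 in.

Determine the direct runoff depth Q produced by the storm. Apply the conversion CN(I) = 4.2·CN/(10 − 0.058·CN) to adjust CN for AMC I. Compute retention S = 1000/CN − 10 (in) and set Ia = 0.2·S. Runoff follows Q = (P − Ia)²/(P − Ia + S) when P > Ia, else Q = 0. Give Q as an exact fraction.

Dry (AMC I): CN(I) = 4.2·37/(10 − 0.058·37) = (777/5)/(3927/500) = 3700/187 ≈ 19.786
Max retention: S = 1000/(3700/187) − 10 = 1500/37 in (≈ 40.541 in)
Initial abstraction Ia = S/5 = (1500/37)/5 = 300/37 ≈ 8.108 in
Excess rainfall: 13.760 − 8.108 = 5.652 in; P > Ia so Q > 0
Q: (5228/925)² ÷ (42728/925) = 3416498/4940425 in (≈ 0.692 in)

Q = 3416498/4940425 in ≈ 0.692 in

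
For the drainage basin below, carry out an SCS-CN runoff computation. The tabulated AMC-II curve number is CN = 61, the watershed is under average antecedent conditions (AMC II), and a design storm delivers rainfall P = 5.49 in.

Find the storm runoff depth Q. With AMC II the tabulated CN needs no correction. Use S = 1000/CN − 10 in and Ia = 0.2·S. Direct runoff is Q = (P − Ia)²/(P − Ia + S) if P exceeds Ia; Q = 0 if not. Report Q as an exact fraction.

Q = 219974907/131534300 in ≈ 1.672 in

CN(II) = 61; AMC II needs no correction.
Max retention: S = 1000/61 − 10 = 390/61 in (≈ 6.393 in)
Initial abstraction Ia = S/5 = (390/61)/5 = 78/61 ≈ 1.279 in
Excess rainfall: 5.490 − 1.279 = 4.211 in; P > Ia so Q > 0
Q = (25689/6100)²/((25689/6100) + 390/61) = (659924721/37210000)/(64689/6100) = 219974907/131534300 in ≈ 1.672 in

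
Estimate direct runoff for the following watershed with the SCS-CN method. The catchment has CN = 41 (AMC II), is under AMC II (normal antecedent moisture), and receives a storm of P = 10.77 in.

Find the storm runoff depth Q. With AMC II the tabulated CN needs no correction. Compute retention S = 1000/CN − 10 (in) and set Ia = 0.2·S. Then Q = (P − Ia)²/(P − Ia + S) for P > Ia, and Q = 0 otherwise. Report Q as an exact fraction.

Q = 1046975449/374563700 in ≈ 2.795 in

AMC II — tabulated CN = 41 applies directly.
Retention S: 1000/CN − 10 with CN=41.000 → S = 590/41 ≈ 14.390 in
Ia = 0.2·(590/41) = 118/41 in ≈ 2.878 in
Excess rainfall: 10.770 − 2.878 = 7.892 in; P > Ia so Q > 0
Runoff Q = (P−Ia)²/(P−Ia+S) = (7.892)²/(7.892+14.390) = 1046975449/374563700 ≈ 2.795 in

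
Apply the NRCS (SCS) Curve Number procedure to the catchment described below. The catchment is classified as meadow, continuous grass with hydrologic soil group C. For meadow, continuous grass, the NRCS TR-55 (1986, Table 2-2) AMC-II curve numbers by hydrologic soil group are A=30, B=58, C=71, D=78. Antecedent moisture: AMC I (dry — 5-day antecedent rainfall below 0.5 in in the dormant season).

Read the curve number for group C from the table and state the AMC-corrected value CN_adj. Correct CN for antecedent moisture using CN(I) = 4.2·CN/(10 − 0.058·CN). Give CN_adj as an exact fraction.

CN_adj = 149100/2941 ≈ 50.697

NRCS table: meadow, continuous grass, soil group C → CN(II) = 71
CN(I) from CN(II)=71: (4.2·71)/(10 − 0.058·71) = 149100/2941 ≈ 50.697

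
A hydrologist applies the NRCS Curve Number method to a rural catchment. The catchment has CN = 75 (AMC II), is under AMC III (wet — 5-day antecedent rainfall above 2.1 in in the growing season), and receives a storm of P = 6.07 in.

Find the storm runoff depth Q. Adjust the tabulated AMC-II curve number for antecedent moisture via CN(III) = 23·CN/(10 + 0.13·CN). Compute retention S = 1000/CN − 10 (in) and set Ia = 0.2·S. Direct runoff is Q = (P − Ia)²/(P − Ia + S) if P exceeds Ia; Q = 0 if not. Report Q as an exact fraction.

Q = 1590653689/344192700 in ≈ 4.621 in

Adjust CN=75 to AMC III: 23·75/(10 + 0.13·75) → 1725 ÷ (79/4) = 6900/79 ≈ 87.342
S = 1000/(6900/79) − 10 = 100/69 in ≈ 1.449 in
Ia = 0.2S: 0.2·1.449 = 0.290 in (exactly 20/69)
P − Ia = 6.070 − 0.290 = 39883/6900 ≈ 5.780 in (> 0, runoff occurs)
Q = (39883/6900)²/((39883/6900) + 100/69) = (1590653689/47610000)/(49883/6900) = 1590653689/344192700 in ≈ 4.621 in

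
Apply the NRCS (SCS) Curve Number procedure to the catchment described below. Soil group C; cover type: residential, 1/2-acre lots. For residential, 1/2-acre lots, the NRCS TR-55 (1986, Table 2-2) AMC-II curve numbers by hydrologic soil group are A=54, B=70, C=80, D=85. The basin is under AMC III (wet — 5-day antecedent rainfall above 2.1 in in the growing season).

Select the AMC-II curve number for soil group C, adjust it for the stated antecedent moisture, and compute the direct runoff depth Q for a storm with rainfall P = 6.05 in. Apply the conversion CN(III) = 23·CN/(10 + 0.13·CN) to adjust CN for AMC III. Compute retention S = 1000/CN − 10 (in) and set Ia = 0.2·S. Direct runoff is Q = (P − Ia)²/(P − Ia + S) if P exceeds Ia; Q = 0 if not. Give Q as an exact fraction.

Q = 7198489/1464180 in ≈ 4.916 in

NRCS table: residential, 1/2-acre lots, soil group C → CN(II) = 80
CN(III) from CN(II)=80: (23·80)/(10 + 0.13·80) = 4600/51 ≈ 90.196
Max retention: S = 1000/(4600/51) − 10 = 25/23 in (≈ 1.087 in)
Initial abstraction Ia = S/5 = (25/23)/5 = 5/23 ≈ 0.217 in
Excess rainfall: 6.050 − 0.217 = 5.833 in; P > Ia so Q > 0
Runoff Q = (P−Ia)²/(P−Ia+S) = (5.833)²/(5.833+1.087) = 7198489/1464180 ≈ 4.916 in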